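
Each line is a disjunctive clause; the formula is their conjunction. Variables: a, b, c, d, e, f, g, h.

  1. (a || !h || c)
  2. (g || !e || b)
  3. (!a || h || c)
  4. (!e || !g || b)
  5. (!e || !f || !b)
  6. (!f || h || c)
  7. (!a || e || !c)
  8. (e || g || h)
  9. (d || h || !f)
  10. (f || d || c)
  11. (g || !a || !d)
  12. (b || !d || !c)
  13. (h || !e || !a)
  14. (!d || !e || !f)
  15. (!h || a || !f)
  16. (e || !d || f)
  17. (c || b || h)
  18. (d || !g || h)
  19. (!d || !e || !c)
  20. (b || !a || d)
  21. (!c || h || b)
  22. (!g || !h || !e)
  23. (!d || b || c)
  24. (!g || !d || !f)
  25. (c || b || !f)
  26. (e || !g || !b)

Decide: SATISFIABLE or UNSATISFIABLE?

Branch on a: take a = True.
The remaining clauses are satisfied by b = True, c = True, d = False, e = True, f = False, g = False, h = True.
Every clause has at least one true literal under this assignment.
So a = T, b = T, c = T, d = F, e = T, f = F, g = F, h = T is a satisfying assignment.

SATISFIABLE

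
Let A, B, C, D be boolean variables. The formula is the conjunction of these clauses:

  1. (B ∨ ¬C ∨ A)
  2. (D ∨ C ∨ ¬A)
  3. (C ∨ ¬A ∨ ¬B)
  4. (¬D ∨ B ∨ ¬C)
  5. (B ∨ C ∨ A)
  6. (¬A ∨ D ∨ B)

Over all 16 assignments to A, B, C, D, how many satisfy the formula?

Satisfying assignments:
  A=F B=T C=F D=F
  A=F B=T C=F D=T
  A=F B=T C=T D=F
  A=F B=T C=T D=T
  A=T B=F C=F D=T
  A=T B=T C=T D=F
  A=T B=T C=T D=T
Count: 7.

7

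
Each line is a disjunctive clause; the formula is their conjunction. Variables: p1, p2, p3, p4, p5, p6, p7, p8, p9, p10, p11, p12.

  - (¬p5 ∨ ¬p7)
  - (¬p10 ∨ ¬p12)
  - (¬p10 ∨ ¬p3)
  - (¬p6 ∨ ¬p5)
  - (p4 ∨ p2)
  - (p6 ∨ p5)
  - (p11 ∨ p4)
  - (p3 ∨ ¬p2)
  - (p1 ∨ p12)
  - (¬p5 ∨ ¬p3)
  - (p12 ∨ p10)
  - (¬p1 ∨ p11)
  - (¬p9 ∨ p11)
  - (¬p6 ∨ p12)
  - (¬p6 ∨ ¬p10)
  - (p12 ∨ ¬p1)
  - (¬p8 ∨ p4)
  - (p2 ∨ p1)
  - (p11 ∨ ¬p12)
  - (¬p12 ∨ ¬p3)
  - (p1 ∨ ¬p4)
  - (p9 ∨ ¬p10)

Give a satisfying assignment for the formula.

p1=True  p2=False  p3=False  p4=True  p5=False  p6=True  p7=False  p8=True  p9=True  p10=False  p11=True  p12=True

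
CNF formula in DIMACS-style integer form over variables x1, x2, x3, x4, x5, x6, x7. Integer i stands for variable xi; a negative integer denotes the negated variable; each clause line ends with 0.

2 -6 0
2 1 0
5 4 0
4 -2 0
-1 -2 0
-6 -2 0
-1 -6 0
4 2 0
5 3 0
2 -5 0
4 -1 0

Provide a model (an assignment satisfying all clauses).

Pure literal: x3 appears only positively; assign x3 = True.
x4 occurs only positively in the remaining clauses — set x4 = True.
Try x1 = False.
  then x2 is forced to True.
  then x6 is forced to False.
x5, x7 are now unconstrained; take x5 = True, x7 = False.

x1=F  x2=T  x3=T  x4=T  x5=T  x6=F  x7=F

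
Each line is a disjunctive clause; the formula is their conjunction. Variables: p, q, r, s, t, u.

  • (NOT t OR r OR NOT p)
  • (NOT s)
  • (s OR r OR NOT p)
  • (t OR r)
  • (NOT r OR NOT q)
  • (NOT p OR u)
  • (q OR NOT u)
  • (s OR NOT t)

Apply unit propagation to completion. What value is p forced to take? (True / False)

(NOT s) is a unit clause: s = False.
From (NOT t OR s) and s = False: t = False.
(r OR t): since t = False, the clause reduces to (r). r = True.
(NOT r OR NOT q) with r = True leaves only NOT q, so q = False.
From (NOT u OR q) and q = False: u = False.
In (u OR NOT p), u is now false; NOT p must hold, so p = False.

False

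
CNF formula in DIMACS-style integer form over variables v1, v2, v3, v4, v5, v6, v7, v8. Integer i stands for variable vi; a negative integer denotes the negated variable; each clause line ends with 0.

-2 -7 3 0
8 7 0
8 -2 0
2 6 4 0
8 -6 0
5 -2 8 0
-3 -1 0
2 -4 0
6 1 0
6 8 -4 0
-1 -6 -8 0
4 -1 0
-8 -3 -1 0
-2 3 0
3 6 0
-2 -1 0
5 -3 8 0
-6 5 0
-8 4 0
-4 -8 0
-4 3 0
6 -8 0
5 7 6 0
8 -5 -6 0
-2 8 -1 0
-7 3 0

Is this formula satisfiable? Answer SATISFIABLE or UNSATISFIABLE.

v8 = True:
  propagation gives v4=True; an empty clause results — contradiction.
v8 = False:
  propagation gives v7=True, v2=False, v6=False, v4=True; an empty clause results — contradiction.
Every branch closes, so no satisfying assignment exists.

UNSATISFIABLE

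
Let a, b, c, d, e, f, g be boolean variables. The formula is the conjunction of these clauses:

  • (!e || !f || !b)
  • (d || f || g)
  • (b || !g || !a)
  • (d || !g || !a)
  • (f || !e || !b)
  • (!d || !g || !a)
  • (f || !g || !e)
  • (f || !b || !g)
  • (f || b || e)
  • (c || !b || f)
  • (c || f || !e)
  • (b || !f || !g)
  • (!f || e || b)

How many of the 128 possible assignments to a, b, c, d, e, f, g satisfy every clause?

24

Split on f, then b.
  f=T, b=T: c, d free; 3 ways for (a,e,g) × 2^2 = 12.
  f=T, b=F: forces e=T; g=F; a, c, d free → 2^3 = 8.
  f=F, b=T: remaining (a,c,d,e,g) ∈ {(F,T,T,F,F); (T,T,T,F,F)} — 2.
  f=F, b=F: remaining (a,c,d,e,g) ∈ {(F,T,T,T,F); (T,T,T,T,F)} — 2.
Total: 12 + 8 + 2 + 2 = 24.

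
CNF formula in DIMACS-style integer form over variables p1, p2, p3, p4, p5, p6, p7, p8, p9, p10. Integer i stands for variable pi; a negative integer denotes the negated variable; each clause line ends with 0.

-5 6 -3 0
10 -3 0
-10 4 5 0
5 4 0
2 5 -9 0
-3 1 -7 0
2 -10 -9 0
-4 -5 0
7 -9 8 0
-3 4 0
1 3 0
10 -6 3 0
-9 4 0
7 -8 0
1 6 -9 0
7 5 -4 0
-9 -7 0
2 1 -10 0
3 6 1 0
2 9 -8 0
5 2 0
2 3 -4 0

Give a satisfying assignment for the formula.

p1=1, p2=1, p3=1, p4=1, p5=0, p6=0, p7=1, p8=0, p9=0, p10=1

Pure literal: p1 appears only positively; assign p1 = True.
p2 occurs only positively in the remaining clauses — set p2 = True.
Try p3 = True.
  then p10 is forced to True.
  then p4 is forced to True.
  then p5 is forced to False.
  then p7 is forced to True.
  then p9 is forced to False.
p6, p8 are now unconstrained; take p6 = False, p8 = False.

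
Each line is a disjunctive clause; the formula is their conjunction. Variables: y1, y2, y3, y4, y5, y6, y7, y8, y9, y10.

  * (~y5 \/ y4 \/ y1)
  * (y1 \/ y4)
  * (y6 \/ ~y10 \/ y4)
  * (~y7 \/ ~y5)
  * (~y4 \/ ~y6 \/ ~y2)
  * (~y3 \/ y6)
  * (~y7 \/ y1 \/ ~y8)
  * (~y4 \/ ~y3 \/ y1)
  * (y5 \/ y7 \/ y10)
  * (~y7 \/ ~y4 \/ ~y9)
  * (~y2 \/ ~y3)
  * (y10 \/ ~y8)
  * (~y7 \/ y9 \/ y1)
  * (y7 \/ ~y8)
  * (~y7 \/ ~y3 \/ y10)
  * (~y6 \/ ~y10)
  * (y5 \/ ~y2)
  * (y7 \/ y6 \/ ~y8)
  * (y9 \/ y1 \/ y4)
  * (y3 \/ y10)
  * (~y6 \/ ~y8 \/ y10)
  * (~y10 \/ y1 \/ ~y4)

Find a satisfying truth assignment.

Pure literal: y1 appears only positively; assign y1 = True.
Pure literal: y2 appears only negated; assign y2 = False.
Branch on y3: take y3 = False.
  then y10 is forced to True.
  then y6 is forced to False.
  then y4 is forced to True.
Try y5 = False.
For the remaining variables, y7 = False, y8 = False, y9 = True works.
Every clause has at least one true literal under this assignment.

y1=True, y2=False, y3=False, y4=True, y5=False, y6=False, y7=False, y8=False, y9=True, y10=True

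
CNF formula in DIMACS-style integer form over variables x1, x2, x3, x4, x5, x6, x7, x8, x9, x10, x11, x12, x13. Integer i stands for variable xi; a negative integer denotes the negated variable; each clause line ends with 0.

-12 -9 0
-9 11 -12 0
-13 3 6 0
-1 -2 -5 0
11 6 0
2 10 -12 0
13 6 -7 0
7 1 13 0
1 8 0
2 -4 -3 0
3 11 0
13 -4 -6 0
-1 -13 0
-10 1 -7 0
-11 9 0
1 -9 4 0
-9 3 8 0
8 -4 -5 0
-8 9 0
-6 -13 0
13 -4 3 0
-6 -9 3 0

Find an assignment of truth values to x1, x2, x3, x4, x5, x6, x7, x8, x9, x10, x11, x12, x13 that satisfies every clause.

x1=True, x2=True, x3=True, x4=False, x5=False, x6=True, x7=False, x8=False, x9=False, x10=False, x11=False, x12=True, x13=False

Check each clause:
  1. (NOT x9 OR NOT x12) — NOT x9 is true.
  2. (NOT x12 OR NOT x9 OR x11) — NOT x9 is true.
  3. (NOT x13 OR x3 OR x6) — x3 is true.
  4. (NOT x1 OR NOT x5 OR NOT x2) — NOT x5 is true.
  5. (x11 OR x6) — x6 is true.
  6. (x10 OR NOT x12 OR x2) — x2 is true.
  7. (NOT x7 OR x13 OR x6) — NOT x7 is true.
  8. (x7 OR x1 OR x13) — x1 is true.
  9. (x8 OR x1) — x1 is true.
  10. (x2 OR NOT x4 OR NOT x3) — x2 is true.
  11. (x11 OR x3) — x3 is true.
  12. (NOT x6 OR x13 OR NOT x4) — NOT x4 is true.
  13. (NOT x1 OR NOT x13) — NOT x13 is true.
  14. (x1 OR NOT x7 OR NOT x10) — NOT x7 is true.
  15. (x9 OR NOT x11) — NOT x11 is true.
  16. (x1 OR NOT x9 OR x4) — x1 is true.
  17. (x8 OR x3 OR NOT x9) — x3 is true.
  18. (x8 OR NOT x4 OR NOT x5) — NOT x5 is true.
  19. (x9 OR NOT x8) — NOT x8 is true.
  20. (NOT x13 OR NOT x6) — NOT x13 is true.
  21. (NOT x4 OR x3 OR x13) — x3 is true.
  22. (NOT x9 OR NOT x6 OR x3) — x3 is true.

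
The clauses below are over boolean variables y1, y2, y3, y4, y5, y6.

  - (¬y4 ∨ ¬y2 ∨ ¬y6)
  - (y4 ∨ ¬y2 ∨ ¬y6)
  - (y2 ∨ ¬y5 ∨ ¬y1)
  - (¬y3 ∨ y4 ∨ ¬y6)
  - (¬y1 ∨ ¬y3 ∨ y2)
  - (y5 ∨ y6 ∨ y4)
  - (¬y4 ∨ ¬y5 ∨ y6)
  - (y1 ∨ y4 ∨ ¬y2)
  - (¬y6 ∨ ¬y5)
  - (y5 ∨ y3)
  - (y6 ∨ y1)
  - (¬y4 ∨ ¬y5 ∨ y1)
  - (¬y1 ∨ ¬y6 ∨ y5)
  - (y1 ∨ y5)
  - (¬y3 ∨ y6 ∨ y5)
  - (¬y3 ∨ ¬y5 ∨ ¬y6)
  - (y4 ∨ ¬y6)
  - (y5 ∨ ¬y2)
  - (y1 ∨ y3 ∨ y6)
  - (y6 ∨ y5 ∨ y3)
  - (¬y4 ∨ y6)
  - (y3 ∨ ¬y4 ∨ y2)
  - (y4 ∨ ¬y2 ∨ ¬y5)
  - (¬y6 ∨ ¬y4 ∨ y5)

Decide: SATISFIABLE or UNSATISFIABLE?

y6 = True:
  propagation gives y5=False, y3=True, y4=True; an empty clause results — contradiction.
y6 = False:
  propagation gives y1=True, y4=False, y5=True, y2=True; an empty clause results — contradiction.
Every branch closes, so no satisfying assignment exists.

UNSATISFIABLE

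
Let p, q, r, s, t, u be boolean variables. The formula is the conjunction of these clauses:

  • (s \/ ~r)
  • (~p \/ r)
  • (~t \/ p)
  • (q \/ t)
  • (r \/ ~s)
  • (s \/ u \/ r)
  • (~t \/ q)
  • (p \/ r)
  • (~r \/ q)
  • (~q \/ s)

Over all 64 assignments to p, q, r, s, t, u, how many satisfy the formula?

6

The models are:
  p=F q=T r=T s=T t=F u=F
  p=F q=T r=T s=T t=F u=T
  p=T q=T r=T s=T t=F u=F
  p=T q=T r=T s=T t=F u=T
  p=T q=T r=T s=T t=T u=F
  p=T q=T r=T s=T t=T u=T
That's 6 in total.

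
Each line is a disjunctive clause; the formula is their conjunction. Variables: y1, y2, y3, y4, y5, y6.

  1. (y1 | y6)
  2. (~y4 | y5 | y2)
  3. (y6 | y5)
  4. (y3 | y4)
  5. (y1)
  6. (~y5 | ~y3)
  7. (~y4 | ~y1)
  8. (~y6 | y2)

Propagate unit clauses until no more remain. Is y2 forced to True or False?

True

(y1) stands alone — y1 = True.
(~y1 | ~y4) with y1 = True leaves only ~y4, so y4 = False.
From (y3 | y4) and y4 = False: y3 = True.
In (~y3 | ~y5), ~y3 is now false; ~y5 must hold, so y5 = False.
In (y6 | y5), y5 is now false; y6 must hold, so y6 = True.
(y2 | ~y6) with y6 = True leaves only y2, so y2 = True.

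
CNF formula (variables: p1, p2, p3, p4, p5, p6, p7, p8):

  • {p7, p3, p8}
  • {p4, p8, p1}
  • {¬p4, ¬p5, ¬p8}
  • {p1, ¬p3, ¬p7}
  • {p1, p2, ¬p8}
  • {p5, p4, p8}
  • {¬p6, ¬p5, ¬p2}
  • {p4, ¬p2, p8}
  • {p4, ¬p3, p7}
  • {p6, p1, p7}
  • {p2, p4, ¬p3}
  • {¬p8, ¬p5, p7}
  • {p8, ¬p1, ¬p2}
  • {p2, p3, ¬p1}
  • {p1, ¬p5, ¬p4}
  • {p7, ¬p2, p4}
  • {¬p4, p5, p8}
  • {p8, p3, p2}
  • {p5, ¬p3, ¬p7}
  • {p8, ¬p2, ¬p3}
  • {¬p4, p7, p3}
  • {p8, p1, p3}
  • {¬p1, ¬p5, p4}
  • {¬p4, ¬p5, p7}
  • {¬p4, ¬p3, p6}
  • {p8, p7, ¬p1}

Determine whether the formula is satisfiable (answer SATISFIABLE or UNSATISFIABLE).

SATISFIABLE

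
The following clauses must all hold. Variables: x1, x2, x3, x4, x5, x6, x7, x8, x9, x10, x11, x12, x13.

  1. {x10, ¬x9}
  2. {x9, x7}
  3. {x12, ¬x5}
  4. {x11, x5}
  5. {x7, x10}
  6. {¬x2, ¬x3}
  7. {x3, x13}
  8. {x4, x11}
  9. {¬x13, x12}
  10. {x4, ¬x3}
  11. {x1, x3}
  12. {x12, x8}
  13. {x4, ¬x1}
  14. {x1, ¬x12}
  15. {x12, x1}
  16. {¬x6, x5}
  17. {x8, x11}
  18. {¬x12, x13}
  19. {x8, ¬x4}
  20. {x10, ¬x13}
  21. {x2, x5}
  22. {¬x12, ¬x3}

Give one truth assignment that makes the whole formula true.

x8 occurs only positively in the remaining clauses — set x8 = True.
x10 occurs only positively in the remaining clauses — set x10 = True.
Branch on x1: take x1 = True.
  then x4 is forced to True.
Set x2 = True and propagate.
  then x3 is forced to False.
  then x13 is forced to True.
  then x12 is forced to True.
For the remaining variables, x5 = True, x6 = True, x7 = False, x9 = True, x11 = True works.

x1=True, x2=True, x3=False, x4=True, x5=True, x6=True, x7=False, x8=True, x9=True, x10=True, x11=True, x12=True, x13=True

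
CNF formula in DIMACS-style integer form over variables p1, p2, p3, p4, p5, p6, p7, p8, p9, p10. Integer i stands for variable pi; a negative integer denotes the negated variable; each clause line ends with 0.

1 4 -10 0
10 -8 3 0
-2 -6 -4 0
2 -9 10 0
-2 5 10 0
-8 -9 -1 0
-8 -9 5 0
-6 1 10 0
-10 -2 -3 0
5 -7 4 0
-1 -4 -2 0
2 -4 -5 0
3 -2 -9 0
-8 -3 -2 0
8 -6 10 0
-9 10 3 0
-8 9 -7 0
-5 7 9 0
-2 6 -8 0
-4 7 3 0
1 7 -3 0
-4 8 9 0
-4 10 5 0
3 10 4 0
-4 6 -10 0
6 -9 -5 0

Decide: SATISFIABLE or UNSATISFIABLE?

Branch on p1: take p1 = True.
Branch on p2: take p2 = False.
The remaining clauses are satisfied by p3 = True, p4 = False, p5 = True, p6 = True, p7 = True, p8 = False, p9 = False, p10 = True.
Every clause has at least one true literal under this assignment.
So p1=1, p2=0, p3=1, p4=0, p5=1, p6=1, p7=1, p8=0, p9=0, p10=1 is a satisfying assignment.

SATISFIABLE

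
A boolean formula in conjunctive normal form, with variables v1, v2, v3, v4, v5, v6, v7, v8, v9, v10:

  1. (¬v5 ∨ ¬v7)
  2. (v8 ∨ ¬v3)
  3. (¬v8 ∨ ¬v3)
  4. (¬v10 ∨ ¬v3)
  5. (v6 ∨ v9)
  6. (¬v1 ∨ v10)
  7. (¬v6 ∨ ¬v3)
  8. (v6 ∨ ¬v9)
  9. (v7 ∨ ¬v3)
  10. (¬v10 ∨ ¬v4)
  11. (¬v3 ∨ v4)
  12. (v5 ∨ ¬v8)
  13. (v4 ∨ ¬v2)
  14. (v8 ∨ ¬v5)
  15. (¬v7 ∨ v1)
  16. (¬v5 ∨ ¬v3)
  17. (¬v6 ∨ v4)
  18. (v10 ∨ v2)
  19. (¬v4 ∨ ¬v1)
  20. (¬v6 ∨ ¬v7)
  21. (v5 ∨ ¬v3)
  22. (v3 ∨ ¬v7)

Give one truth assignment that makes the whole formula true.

Try v1 = False.
  then v7 is forced to False.
  then v3 is forced to False.
Branch on v2: take v2 = True.
  then v4 is forced to True.
  then v10 is forced to False.
The remaining clauses are satisfied by v5 = True, v6 = True, v8 = True, v9 = True.

v1=0, v2=1, v3=0, v4=1, v5=1, v6=1, v7=0, v8=1, v9=1, v10=0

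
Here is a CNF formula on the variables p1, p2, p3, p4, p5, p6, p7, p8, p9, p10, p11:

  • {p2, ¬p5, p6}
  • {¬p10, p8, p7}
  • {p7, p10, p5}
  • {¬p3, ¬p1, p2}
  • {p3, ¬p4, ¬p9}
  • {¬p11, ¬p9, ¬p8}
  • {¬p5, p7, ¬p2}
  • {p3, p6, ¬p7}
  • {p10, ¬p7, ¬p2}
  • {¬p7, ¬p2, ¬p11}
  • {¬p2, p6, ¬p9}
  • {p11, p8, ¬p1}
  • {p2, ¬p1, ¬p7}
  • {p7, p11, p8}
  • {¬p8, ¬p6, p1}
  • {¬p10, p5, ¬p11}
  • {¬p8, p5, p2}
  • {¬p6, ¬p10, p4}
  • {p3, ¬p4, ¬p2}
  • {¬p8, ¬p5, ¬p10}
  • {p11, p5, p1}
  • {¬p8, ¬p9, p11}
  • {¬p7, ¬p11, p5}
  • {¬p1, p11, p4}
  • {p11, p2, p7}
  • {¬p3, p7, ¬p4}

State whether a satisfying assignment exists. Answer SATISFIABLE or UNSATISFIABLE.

p9 occurs only negated in the remaining clauses — set p9 = False.
Set p1 = False and propagate.
Set p2 = False and propagate.
Branch on p3: take p3 = False.
For the remaining variables, p4 = True, p5 = True, p6 = True, p7 = False, p8 = False, p10 = False, p11 = True works.
Every clause has at least one true literal under this assignment.
So p1=False, p2=False, p3=False, p4=True, p5=True, p6=True, p7=False, p8=False, p9=False, p10=False, p11=True is a satisfying assignment.

SATISFIABLE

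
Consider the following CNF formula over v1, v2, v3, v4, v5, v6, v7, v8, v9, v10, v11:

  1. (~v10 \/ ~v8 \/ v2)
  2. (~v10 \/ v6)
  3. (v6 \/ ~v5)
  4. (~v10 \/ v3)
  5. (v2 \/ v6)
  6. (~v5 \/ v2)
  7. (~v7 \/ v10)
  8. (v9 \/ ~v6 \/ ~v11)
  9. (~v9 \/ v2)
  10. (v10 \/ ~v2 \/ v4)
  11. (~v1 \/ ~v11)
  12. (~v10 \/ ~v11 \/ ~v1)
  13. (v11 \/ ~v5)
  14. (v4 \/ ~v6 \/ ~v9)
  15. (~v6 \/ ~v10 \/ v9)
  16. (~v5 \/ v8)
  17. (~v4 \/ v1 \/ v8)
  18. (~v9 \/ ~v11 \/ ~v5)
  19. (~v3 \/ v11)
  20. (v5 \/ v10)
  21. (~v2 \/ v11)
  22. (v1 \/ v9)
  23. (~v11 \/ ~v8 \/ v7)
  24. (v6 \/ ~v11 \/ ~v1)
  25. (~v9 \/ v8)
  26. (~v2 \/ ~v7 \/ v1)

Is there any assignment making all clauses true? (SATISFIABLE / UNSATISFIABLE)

UNSATISFIABLE

v11 = True:
  propagation gives v1=False, v9=True, v2=True, v5=False; an empty clause results — contradiction.
v11 = False:
  propagation gives v5=False, v3=False, v10=False; an empty clause results — contradiction.
Every branch closes, so no satisfying assignment exists.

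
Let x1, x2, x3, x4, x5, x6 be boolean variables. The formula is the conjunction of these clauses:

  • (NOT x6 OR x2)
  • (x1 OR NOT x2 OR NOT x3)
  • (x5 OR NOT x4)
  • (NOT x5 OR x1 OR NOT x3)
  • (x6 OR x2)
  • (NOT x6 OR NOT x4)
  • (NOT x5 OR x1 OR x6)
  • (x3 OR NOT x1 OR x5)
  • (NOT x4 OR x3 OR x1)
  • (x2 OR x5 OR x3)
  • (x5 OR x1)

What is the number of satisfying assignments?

9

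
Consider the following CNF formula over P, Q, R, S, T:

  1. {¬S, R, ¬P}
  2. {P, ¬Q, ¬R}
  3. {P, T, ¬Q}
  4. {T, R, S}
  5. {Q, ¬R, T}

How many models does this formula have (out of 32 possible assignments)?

15

Case analysis on R and P:
  R=1, P=1: S free; 3 ways for (Q,T) × 2^1 = 6.
  R=1, P=0: remaining (Q,S,T) ∈ {(0,0,1); (0,1,1)} — 2.
  R=0, P=1: remaining (Q,S,T) ∈ {(0,0,1); (1,0,1)} — 2.
  R=0, P=0: 5 of the 8 assignments to (Q,S,T) work.
Total: 6 + 2 + 2 + 5 = 15.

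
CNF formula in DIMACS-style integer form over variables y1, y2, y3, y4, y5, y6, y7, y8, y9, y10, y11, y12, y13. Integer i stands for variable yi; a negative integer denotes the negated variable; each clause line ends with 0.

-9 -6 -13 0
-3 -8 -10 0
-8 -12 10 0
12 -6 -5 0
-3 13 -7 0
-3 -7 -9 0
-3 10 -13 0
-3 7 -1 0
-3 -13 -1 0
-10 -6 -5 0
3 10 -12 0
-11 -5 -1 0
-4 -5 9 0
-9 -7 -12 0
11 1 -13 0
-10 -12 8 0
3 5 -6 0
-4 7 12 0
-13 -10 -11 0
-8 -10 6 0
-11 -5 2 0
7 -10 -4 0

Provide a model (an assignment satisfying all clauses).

y1 = T  y2 = T  y3 = F  y4 = T  y5 = F  y6 = F  y7 = T  y8 = F  y9 = T  y10 = T  y11 = F  y12 = F  y13 = F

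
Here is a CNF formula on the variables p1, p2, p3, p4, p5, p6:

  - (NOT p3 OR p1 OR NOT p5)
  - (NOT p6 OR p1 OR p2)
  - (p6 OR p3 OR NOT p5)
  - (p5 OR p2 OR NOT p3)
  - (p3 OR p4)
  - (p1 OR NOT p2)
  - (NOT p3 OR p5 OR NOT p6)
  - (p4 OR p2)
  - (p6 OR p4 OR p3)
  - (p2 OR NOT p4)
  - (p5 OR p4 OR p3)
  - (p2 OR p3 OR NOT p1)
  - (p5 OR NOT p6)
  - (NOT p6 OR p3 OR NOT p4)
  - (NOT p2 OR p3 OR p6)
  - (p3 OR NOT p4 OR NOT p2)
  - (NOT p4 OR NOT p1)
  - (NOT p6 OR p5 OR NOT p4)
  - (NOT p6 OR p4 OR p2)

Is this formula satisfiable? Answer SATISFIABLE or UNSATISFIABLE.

SATISFIABLE

Branch on p1: take p1 = True.
  then p4 is forced to False.
  then p3 is forced to True.
  then p2 is forced to True.
Set p5 = True and propagate.
p6 is now unconstrained; take p6 = True.
Every clause has at least one true literal under this assignment.
So p1=1  p2=1  p3=1  p4=0  p5=1  p6=1 is a satisfying assignment.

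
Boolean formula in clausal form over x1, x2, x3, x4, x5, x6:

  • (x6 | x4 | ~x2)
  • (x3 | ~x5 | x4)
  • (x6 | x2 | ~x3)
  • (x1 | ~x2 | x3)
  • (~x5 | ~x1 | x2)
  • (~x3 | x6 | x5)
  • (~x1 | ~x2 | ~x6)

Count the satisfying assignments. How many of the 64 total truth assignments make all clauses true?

24

Case analysis on x2 and x3:
  x2=1, x3=1: 6 of the 16 assignments to (x1,x4,x5,x6) work.
  x2=1, x3=0: remaining (x1,x4,x5,x6) ∈ {(1,1,0,0); (1,1,1,0)} — 2.
  x2=0, x3=1: x4 free; 3 ways for (x1,x5,x6) × 2^1 = 6.
  x2=0, x3=0: x6 free; 5 ways for (x1,x4,x5) × 2^1 = 10.
Total: 6 + 2 + 6 + 10 = 24.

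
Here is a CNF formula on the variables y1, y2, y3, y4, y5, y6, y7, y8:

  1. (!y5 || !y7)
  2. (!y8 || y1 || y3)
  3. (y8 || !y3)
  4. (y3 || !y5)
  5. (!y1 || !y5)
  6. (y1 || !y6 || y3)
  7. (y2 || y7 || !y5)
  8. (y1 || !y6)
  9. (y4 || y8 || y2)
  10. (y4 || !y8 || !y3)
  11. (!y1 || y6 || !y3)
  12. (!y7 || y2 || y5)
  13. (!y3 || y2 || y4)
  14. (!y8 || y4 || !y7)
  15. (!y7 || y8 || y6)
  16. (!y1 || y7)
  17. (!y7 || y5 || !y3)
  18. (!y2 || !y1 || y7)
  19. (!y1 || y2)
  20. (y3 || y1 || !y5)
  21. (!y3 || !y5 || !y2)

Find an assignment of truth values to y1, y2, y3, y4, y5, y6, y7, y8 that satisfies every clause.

Pure literal: y4 appears only positively; assign y4 = True.
Set y1 = True and propagate.
  then y5 is forced to False.
  then y7 is forced to True.
  then y2 is forced to True.
  then y3 is forced to False.
Set y6 = True and propagate.
y8 is now unconstrained; take y8 = False.

y1 = T, y2 = T, y3 = F, y4 = T, y5 = F, y6 = T, y7 = T, y8 = F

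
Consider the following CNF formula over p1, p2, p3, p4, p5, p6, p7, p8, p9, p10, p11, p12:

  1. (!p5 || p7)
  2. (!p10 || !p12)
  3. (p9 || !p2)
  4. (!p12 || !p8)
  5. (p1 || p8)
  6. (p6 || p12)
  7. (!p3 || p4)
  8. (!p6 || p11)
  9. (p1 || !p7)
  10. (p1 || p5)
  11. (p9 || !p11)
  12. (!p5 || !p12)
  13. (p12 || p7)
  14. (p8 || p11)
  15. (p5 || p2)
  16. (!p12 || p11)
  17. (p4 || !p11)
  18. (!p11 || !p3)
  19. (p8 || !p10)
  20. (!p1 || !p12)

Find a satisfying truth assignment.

p3 occurs only negated in the remaining clauses — set p3 = False.
Pure literal: p4 appears only positively; assign p4 = True.
Branch on p1: take p1 = True.
  then p12 is forced to False.
  then p6 is forced to True.
  then p11 is forced to True.
  then p9 is forced to True.
  then p7 is forced to True.
Set p2 = True and propagate.
For the remaining variables, p5 = False, p8 = False, p10 = False works.
Every clause has at least one true literal under this assignment.

p1 = T, p2 = T, p3 = F, p4 = T, p5 = F, p6 = T, p7 = T, p8 = F, p9 = T, p10 = F, p11 = T, p12 = F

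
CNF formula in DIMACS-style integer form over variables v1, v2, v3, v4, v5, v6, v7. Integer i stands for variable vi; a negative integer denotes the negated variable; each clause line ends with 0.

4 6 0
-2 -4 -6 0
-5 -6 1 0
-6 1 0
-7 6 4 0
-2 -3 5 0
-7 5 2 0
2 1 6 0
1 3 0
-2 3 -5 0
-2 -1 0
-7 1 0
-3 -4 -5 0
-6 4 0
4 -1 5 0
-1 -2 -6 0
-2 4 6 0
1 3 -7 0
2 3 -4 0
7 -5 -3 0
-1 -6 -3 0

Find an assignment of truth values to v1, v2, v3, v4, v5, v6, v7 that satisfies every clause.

v1=True, v2=False, v3=True, v4=True, v5=False, v6=False, v7=False

Set v1 = True and propagate.
  then v2 is forced to False.
The remaining clauses are satisfied by v3 = True, v4 = True, v5 = False, v6 = False, v7 = False.
Every clause has at least one true literal under this assignment.
Check each clause:
  1. (v6 || v4) — v4 is true.
  2. (!v4 || !v6 || !v2) — !v6 is true.
  3. (!v6 || !v5 || v1) — v1 is true.
  4. (v1 || !v6) — v1 is true.
  5. (v4 || v6 || !v7) — !v7 is true.
  6. (v5 || !v3 || !v2) — !v2 is true.
  7. (!v7 || v5 || v2) — !v7 is true.
  8. (v1 || v2 || v6) — v1 is true.
  9. (v1 || v3) — v1 is true.
  10. (v3 || !v2 || !v5) — v3 is true.
  11. (!v2 || !v1) — !v2 is true.
  12. (v1 || !v7) — !v7 is true.
  13. (!v5 || !v3 || !v4) — !v5 is true.
  14. (!v6 || v4) — !v6 is true.
  15. (v5 || v4 || !v1) — v4 is true.
  16. (!v6 || !v1 || !v2) — !v6 is true.
  17. (v6 || !v2 || v4) — v4 is true.
  18. (v3 || v1 || !v7) — !v7 is true.
  19. (v3 || !v4 || v2) — v3 is true.
  20. (!v3 || !v5 || v7) — !v5 is true.
  21. (!v3 || !v1 || !v6) — !v6 is true.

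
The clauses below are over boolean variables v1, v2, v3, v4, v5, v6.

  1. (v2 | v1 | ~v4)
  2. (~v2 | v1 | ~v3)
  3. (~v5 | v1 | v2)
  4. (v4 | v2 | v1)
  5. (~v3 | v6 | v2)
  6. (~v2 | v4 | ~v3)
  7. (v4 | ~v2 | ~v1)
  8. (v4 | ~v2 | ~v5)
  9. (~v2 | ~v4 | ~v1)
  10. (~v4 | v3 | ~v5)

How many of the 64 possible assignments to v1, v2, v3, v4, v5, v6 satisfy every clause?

14

Case analysis on v2 and v4:
  v2=1, v4=1: remaining (v1,v3,v5,v6) ∈ {(0,0,0,0); (0,0,0,1)} — 2.
  v2=1, v4=0: remaining (v1,v3,v5,v6) ∈ {(0,0,0,0); (0,0,0,1)} — 2.
  v2=0, v4=1: remaining (v1,v3,v5,v6) ∈ {(1,0,0,0); (1,0,0,1); (1,1,0,1); (1,1,1,1)} — 4.
  v2=0, v4=0: v5 free; 3 ways for (v1,v3,v6) × 2^1 = 6.
Total: 2 + 2 + 4 + 6 = 14.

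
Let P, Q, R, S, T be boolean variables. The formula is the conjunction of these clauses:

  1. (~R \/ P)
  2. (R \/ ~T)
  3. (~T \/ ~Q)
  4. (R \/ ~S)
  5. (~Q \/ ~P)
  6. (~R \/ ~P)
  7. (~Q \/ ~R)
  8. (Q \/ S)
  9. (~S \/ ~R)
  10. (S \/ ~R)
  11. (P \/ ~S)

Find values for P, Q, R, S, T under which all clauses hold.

P=F, Q=T, R=F, S=F, T=F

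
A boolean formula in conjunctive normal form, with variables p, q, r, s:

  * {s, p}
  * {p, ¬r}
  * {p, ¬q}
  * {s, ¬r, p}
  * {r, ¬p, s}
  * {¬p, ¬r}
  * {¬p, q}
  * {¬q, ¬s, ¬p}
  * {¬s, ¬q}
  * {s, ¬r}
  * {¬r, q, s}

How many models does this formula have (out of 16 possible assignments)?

Satisfying assignments:
  p=0 q=0 r=0 s=1
Count: 1.

1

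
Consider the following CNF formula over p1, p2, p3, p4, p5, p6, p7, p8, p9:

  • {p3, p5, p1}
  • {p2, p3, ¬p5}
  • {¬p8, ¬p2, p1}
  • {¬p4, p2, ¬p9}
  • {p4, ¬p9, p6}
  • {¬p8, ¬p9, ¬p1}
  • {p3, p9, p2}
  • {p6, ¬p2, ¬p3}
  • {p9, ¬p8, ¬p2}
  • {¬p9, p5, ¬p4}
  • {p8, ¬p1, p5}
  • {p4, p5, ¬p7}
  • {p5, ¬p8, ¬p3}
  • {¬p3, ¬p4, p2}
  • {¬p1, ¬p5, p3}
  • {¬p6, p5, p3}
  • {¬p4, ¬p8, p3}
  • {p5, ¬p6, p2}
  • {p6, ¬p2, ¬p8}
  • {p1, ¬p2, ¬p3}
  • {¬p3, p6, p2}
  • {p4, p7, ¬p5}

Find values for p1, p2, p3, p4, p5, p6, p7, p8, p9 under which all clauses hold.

p1=F, p2=T, p3=F, p4=T, p5=T, p6=T, p7=F, p8=F, p9=F

Branch on p1: take p1 = False.
Try p2 = True.
  then p8 is forced to False.
  then p3 is forced to False.
  then p5 is forced to True.
Branch on p4: take p4 = True.
p6, p7, p9 are now unconstrained; take p6 = True, p7 = False, p9 = False.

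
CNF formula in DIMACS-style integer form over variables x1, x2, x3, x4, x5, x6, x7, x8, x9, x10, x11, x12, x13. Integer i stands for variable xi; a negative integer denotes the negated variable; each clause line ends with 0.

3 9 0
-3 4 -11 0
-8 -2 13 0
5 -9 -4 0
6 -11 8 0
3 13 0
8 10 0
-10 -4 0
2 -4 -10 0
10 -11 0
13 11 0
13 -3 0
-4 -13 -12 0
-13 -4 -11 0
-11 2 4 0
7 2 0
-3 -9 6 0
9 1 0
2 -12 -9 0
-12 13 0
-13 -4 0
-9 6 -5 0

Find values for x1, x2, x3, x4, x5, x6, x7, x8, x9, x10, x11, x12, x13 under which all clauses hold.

x1 = T, x2 = T, x3 = F, x4 = F, x5 = F, x6 = F, x7 = T, x8 = T, x9 = T, x10 = T, x11 = T, x12 = F, x13 = T

Pure literal: x1 appears only positively; assign x1 = True.
Pure literal: x7 appears only positively; assign x7 = True.
Set x2 = True and propagate.
The remaining clauses are satisfied by x3 = False, x4 = False, x5 = False, x6 = False, x8 = True, x9 = True, x10 = True, x11 = True, x12 = False, x13 = True.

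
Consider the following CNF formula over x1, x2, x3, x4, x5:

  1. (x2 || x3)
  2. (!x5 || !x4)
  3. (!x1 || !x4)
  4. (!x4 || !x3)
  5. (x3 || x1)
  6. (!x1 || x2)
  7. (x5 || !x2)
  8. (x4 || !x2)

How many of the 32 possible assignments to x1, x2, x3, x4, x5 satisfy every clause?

The models are:
  x1=0 x2=0 x3=1 x4=0 x5=0
  x1=0 x2=0 x3=1 x4=0 x5=1
Count: 2.

2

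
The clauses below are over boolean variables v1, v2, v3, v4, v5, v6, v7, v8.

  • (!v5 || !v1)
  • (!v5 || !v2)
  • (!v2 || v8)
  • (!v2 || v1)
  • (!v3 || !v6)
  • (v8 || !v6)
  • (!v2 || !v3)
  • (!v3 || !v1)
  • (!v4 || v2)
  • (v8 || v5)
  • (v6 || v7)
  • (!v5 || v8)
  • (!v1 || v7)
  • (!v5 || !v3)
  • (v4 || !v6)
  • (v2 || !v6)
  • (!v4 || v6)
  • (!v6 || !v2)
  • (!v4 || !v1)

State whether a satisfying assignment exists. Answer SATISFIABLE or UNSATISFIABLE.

SATISFIABLE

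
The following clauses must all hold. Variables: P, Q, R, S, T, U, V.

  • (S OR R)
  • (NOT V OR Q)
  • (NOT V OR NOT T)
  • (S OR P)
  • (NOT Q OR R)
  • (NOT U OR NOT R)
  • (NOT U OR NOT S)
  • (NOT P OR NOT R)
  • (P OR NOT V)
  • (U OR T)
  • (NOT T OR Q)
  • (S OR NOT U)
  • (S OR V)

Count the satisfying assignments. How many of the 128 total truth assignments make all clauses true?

1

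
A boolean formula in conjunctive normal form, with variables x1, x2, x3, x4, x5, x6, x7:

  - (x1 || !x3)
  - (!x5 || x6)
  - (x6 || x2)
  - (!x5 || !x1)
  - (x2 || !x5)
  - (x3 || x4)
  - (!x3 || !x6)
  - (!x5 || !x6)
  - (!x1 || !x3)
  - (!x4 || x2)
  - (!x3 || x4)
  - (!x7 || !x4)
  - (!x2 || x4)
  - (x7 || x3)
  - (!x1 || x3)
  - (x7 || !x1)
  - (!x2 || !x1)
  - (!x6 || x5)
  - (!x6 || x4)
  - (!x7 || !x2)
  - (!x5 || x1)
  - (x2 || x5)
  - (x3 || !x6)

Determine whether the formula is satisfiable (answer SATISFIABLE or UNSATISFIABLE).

x3 = True:
  propagation gives x1=True; an empty clause results — contradiction.
x3 = False:
  propagation gives x4=True, x2=True, x7=False; an empty clause results — contradiction.
Every branch closes, so no satisfying assignment exists.

UNSATISFIABLE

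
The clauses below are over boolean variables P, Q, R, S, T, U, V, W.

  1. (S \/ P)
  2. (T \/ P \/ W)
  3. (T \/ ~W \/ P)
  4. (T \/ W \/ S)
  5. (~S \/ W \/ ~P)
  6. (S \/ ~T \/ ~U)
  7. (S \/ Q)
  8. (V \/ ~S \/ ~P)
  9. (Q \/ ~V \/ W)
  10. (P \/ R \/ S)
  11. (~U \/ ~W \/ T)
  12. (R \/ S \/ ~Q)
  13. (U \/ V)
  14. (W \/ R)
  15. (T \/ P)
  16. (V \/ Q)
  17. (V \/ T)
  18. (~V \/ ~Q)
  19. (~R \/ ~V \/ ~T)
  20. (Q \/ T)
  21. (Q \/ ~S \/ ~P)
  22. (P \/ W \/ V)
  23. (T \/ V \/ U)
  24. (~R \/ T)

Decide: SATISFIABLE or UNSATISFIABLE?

SATISFIABLE

Branch on P: take P = False.
  then S is forced to True.
  then T is forced to True.
Try Q = True.
  then V is forced to False.
  then U is forced to True.
  then W is forced to True.
R is now unconstrained; take R = True.
So P = F, Q = T, R = T, S = T, T = T, U = T, V = F, W = T is a satisfying assignment.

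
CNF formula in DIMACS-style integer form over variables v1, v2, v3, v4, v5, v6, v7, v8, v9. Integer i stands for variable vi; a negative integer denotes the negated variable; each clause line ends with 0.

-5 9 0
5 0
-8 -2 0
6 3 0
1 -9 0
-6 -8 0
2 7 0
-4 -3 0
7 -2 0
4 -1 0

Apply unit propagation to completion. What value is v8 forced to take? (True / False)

False

(v5) is a unit clause: v5 = True.
In (v9 OR NOT v5), NOT v5 is now false; v9 must hold, so v9 = True.
From (v1 OR NOT v9) and v9 = True: v1 = True.
From (v4 OR NOT v1) and v1 = True: v4 = True.
(NOT v4 OR NOT v3) with v4 = True leaves only NOT v3, so v3 = False.
(v3 OR v6) with v3 = False leaves only v6, so v6 = True.
From (NOT v8 OR NOT v6) and v6 = True: v8 = False.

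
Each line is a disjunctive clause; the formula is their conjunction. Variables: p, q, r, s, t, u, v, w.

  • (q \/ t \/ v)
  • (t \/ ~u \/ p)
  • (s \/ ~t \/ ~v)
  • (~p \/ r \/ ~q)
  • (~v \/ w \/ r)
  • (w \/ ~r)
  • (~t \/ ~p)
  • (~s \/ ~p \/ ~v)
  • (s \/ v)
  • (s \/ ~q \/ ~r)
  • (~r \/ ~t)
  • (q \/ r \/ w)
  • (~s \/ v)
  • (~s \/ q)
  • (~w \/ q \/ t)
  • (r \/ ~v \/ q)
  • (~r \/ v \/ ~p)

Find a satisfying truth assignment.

p=0, q=1, r=0, s=1, t=1, u=0, v=1, w=1

Pure literal: u appears only negated; assign u = False.
Set p = False and propagate.
Set q = True and propagate.
Set r = False and propagate.
The remaining clauses are satisfied by s = True, t = True, v = True, w = True.
Every clause has at least one true literal under this assignment.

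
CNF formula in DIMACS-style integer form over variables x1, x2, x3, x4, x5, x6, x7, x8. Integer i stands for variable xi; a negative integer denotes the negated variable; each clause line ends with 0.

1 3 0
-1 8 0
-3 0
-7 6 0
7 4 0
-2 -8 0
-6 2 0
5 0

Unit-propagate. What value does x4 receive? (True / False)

(¬x3) stands alone — x3 = False.
(x3 ∨ x1): since x3 = False, the clause reduces to (x1). x1 = True.
From (¬x1 ∨ x8) and x1 = True: x8 = True.
(¬x2 ∨ ¬x8) with x8 = True leaves only ¬x2, so x2 = False.
From (x2 ∨ ¬x6) and x2 = False: x6 = False.
In (¬x7 ∨ x6), x6 is now false; ¬x7 must hold, so x7 = False.
(x7 ∨ x4): since x7 = False, the clause reduces to (x4). x4 = True.

True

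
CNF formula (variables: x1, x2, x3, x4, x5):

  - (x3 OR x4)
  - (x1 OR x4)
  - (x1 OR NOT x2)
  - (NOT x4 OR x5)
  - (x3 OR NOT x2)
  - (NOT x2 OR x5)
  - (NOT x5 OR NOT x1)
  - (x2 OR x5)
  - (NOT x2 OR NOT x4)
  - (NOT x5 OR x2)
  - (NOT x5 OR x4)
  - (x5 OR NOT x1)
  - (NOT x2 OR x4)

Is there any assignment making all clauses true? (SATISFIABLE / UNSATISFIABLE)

x2 = True:
  propagation gives x1=True, x3=True, x5=True; an empty clause results — contradiction.
x2 = False:
  propagation gives x5=True; an empty clause results — contradiction.
Every branch closes, so no satisfying assignment exists.

UNSATISFIABLE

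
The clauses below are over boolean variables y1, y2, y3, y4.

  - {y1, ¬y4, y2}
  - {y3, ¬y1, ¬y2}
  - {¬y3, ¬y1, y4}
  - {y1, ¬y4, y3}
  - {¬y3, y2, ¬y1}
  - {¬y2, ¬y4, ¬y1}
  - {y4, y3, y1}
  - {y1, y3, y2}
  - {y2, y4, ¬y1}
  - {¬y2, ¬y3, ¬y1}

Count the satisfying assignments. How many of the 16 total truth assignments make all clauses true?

4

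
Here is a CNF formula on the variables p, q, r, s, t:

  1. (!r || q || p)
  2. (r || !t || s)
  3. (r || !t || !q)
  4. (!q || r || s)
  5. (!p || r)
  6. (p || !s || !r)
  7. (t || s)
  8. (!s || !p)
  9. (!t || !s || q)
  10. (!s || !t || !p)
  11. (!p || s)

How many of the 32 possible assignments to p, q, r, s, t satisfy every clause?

3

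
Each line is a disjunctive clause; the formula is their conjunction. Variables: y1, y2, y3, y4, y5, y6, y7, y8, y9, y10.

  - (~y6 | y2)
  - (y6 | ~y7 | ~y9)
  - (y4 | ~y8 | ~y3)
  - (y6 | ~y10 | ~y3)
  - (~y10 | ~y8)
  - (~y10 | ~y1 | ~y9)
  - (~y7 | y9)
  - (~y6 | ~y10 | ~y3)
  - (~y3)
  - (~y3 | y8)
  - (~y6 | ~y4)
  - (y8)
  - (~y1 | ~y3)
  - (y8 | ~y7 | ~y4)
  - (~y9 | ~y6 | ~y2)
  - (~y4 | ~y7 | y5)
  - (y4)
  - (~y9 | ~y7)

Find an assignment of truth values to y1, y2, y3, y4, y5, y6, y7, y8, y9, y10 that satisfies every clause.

y1 = 0  y2 = 1  y3 = 0  y4 = 1  y5 = 0  y6 = 0  y7 = 0  y8 = 1  y9 = 0  y10 = 0

(~y3) is a unit clause, so y3 = False.
(y8) is a unit clause, so y8 = True.
(~y10) is a unit clause, so y10 = False.
The clause (y4) is unit: y4 must be True.
(~y6) is a unit clause, so y6 = False.
y7 occurs only negated in the remaining clauses — set y7 = False.
y1, y2, y5, y9 are now unconstrained; take y1 = False, y2 = True, y5 = False, y9 = False.
Every clause has at least one true literal under this assignment.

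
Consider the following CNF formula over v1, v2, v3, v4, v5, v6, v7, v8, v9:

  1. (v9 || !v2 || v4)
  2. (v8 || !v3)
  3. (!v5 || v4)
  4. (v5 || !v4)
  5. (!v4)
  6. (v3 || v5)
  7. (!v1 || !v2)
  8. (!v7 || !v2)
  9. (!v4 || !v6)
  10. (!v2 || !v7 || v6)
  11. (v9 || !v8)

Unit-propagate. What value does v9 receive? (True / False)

True

(!v4) stands alone — v4 = False.
From (!v5 || v4) and v4 = False: v5 = False.
(v5 || v3): since v5 = False, the clause reduces to (v3). v3 = True.
(!v3 || v8) with v3 = True leaves only v8, so v8 = True.
In (!v8 || v9), !v8 is now false; v9 must hold, so v9 = True.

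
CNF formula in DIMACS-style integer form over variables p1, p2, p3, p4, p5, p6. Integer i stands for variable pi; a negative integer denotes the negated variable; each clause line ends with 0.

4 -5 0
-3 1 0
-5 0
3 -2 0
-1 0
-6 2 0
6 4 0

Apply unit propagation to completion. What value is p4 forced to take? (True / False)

True

(~p5) is a unit clause: p5 = False.
(~p1) stands alone — p1 = False.
(~p3 \/ p1): since p1 = False, the clause reduces to (~p3). p3 = False.
(p3 \/ ~p2): since p3 = False, the clause reduces to (~p2). p2 = False.
(p2 \/ ~p6): since p2 = False, the clause reduces to (~p6). p6 = False.
In (p6 \/ p4), p6 is now false; p4 must hold, so p4 = True.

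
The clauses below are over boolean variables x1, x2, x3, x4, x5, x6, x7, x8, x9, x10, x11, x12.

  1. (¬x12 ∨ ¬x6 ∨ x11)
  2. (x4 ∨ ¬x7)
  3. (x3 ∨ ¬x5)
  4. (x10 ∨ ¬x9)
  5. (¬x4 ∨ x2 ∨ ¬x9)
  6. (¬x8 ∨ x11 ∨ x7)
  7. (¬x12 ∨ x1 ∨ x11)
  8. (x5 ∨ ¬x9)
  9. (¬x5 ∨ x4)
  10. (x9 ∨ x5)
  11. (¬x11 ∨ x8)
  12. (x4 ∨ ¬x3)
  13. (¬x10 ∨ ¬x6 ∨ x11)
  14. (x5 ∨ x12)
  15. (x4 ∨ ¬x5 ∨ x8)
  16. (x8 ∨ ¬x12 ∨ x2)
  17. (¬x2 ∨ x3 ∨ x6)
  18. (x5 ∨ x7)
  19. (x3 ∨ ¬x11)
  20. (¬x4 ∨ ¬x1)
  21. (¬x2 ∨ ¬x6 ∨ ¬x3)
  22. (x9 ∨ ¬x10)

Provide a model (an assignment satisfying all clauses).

x1=F, x2=T, x3=T, x4=T, x5=T, x6=F, x7=F, x8=T, x9=T, x10=T, x11=T, x12=T

Try x1 = False.
Try x2 = True.
Set x3 = True and propagate.
  then x4 is forced to True.
  then x6 is forced to False.
For the remaining variables, x5 = True, x7 = False, x8 = True, x9 = True, x10 = True, x11 = True, x12 = True works.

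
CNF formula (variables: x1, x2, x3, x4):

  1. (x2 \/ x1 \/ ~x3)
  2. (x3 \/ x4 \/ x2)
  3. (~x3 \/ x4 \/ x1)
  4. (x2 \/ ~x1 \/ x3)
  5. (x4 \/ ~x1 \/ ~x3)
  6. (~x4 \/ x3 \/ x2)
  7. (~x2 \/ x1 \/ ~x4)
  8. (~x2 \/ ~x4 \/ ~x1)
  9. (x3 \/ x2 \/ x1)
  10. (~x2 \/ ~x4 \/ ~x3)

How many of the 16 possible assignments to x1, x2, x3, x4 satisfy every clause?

Satisfying assignments:
  x1=F x2=T x3=F x4=F
  x1=T x2=F x3=T x4=T
  x1=T x2=T x3=F x4=F
That's 3 in total.

3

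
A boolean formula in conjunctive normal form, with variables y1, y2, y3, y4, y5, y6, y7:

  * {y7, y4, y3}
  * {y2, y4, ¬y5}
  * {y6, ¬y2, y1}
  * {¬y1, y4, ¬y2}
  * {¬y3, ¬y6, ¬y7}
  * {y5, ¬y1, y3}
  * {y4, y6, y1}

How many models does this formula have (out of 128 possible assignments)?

49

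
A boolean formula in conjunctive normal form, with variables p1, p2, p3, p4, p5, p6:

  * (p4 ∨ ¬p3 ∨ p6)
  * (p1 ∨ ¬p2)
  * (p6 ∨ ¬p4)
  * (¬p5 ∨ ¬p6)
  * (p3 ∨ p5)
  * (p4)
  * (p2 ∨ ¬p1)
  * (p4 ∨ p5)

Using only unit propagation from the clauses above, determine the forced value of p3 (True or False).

(p4) stands alone — p4 = True.
(¬p4 ∨ p6): since p4 = True, the clause reduces to (p6). p6 = True.
(¬p5 ∨ ¬p6): since p6 = True, the clause reduces to (¬p5). p5 = False.
From (p3 ∨ p5) and p5 = False: p3 = True.

True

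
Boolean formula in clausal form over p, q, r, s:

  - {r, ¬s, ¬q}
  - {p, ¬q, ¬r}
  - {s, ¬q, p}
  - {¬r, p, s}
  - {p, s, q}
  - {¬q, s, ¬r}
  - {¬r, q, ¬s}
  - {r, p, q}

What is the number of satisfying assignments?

The models are:
  p=T q=F r=F s=F
  p=T q=F r=F s=T
  p=T q=F r=T s=F
  p=T q=T r=F s=F
  p=T q=T r=T s=T
That's 5 in total.

5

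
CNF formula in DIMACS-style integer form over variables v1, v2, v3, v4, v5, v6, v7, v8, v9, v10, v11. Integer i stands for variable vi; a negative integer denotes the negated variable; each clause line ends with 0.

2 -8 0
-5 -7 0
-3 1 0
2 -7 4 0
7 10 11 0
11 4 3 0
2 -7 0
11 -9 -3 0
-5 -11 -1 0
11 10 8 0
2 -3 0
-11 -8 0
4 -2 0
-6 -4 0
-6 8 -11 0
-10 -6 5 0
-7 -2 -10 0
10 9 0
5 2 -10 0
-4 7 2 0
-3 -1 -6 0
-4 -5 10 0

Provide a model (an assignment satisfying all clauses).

v1=F, v2=T, v3=F, v4=T, v5=F, v6=F, v7=F, v8=F, v9=F, v10=T, v11=F

Check each clause:
  1. {¬v8, v2} — ¬v8 is true.
  2. {¬v7, ¬v5} — ¬v7 is true.
  3. {¬v3, v1} — ¬v3 is true.
  4. {v2, v4, ¬v7} — ¬v7 is true.
  5. {v10, v7, v11} — v10 is true.
  6. {v4, v3, v11} — v4 is true.
  7. {v2, ¬v7} — ¬v7 is true.
  8. {¬v9, ¬v3, v11} — ¬v3 is true.
  9. {¬v5, ¬v11, ¬v1} — ¬v5 is true.
  10. {v8, v10, v11} — v10 is true.
  11. {v2, ¬v3} — v2 is true.
  12. {¬v11, ¬v8} — ¬v8 is true.
  13. {¬v2, v4} — v4 is true.
  14. {¬v6, ¬v4} — ¬v6 is true.
  15. {¬v11, v8, ¬v6} — ¬v6 is true.
  16. {¬v6, ¬v10, v5} — ¬v6 is true.
  17. {¬v7, ¬v2, ¬v10} — ¬v7 is true.
  18. {v9, v10} — v10 is true.
  19. {v2, ¬v10, v5} — v2 is true.
  20. {v2, ¬v4, v7} — v2 is true.
  21. {¬v6, ¬v3, ¬v1} — ¬v6 is true.
  22. {¬v4, ¬v5, v10} — v10 is true.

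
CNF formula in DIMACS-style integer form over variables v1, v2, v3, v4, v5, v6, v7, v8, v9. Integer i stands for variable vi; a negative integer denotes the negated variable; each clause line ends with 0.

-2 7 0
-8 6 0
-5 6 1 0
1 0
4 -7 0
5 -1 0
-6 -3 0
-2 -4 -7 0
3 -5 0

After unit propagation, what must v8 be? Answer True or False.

(v1) stands alone — v1 = True.
In (~v1 \/ v5), ~v1 is now false; v5 must hold, so v5 = True.
In (~v5 \/ v3), ~v5 is now false; v3 must hold, so v3 = True.
From (~v6 \/ ~v3) and v3 = True: v6 = False.
(v6 \/ ~v8): since v6 = False, the clause reduces to (~v8). v8 = False.

False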